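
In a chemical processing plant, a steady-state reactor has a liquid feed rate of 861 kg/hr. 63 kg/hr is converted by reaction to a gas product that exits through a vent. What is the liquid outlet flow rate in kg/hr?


Steady-state mass balance on the main outlet: F_out = F_in - F_removed
F_out = 861 - 63
F_out = 798 kg/hr


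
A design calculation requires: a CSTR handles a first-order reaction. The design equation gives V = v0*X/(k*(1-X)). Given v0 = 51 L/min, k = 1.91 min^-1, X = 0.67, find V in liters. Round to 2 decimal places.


V = v0 * X / (k * (1 - X))
V = 51 * 0.67 / (1.91 * (1 - 0.67))
V = 34.17 / (1.91 * 0.33)
V = 34.17 / 0.6303
V = 54.21 L


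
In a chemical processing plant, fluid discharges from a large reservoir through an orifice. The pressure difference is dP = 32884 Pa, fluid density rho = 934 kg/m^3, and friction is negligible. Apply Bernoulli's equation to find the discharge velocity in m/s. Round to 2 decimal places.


v = sqrt(2*dP/rho)
v = sqrt(2*32884/934)
v = sqrt(70.415418)
v = 8.39 m/s


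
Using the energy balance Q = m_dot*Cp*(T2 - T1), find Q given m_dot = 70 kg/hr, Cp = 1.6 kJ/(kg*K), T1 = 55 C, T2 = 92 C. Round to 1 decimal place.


Q = m_dot * Cp * (T2 - T1)
Q = 70 * 1.6 * (92 - 55)
Q = 70 * 1.6 * 37
Q = 4144.0 kJ/hr


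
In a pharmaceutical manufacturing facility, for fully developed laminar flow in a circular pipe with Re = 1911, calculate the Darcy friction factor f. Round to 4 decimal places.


f = 64 / Re
f = 64 / 1911
f = 0.0335


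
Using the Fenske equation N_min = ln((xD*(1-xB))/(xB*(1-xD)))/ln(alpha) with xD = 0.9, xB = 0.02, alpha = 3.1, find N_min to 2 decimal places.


N_min = ln((xD*(1-xB))/(xB*(1-xD))) / ln(alpha)
Numerator inside ln: 0.882 / 0.002 = 441.0
ln(441.0) = 6.089045
ln(alpha) = ln(3.1) = 1.131402
N_min = 6.089045 / 1.131402 = 5.38


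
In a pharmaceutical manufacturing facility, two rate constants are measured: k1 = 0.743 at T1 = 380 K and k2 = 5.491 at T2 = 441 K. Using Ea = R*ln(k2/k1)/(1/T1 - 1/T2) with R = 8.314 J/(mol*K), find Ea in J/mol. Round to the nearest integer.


Ea = R * ln(k2/k1) / (1/T1 - 1/T2)
ln(k2/k1) = ln(5.491/0.743) = 2.0001696
1/T1 - 1/T2 = 1/380 - 1/441 = 0.000364005251
Ea = 8.314 * 2.0001696 / 0.000364005251
Ea = 45685 J/mol


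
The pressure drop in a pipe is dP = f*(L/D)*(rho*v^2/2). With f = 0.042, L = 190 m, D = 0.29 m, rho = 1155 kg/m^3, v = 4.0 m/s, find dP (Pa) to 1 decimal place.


dP = f * (L/D) * (rho*v^2/2)
dP = 0.042 * (190/0.29) * (1155*4.0^2/2)
L/D = 655.17241379
rho*v^2/2 = 1155*16.0/2 = 9240.0
dP = 0.042 * 655.17241379 * 9240.0
dP = 254259.3 Pa


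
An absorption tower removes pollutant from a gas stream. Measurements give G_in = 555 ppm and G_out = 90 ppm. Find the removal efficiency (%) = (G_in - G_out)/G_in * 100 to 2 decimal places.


Efficiency = (G_in - G_out) / G_in * 100%
Efficiency = (555 - 90) / 555 * 100
Efficiency = 465 / 555 * 100
Efficiency = 83.78%


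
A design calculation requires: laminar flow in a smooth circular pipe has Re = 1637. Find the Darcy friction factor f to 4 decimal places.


f = 64 / Re
f = 64 / 1637
f = 0.0391


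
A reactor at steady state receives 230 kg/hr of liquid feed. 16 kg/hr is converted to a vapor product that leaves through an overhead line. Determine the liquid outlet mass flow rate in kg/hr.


Steady-state mass balance on the main outlet: F_out = F_in - F_removed
F_out = 230 - 16
F_out = 214 kg/hr


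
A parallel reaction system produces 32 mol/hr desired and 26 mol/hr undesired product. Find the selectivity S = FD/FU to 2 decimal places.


S = desired product rate / undesired product rate
S = 32 / 26
S = 1.23


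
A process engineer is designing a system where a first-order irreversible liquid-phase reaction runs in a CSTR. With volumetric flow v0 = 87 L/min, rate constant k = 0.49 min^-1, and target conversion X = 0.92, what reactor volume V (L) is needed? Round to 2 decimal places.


V = v0 * X / (k * (1 - X))
V = 87 * 0.92 / (0.49 * (1 - 0.92))
V = 80.04 / (0.49 * 0.08)
V = 80.04 / 0.0392
V = 2041.84 L


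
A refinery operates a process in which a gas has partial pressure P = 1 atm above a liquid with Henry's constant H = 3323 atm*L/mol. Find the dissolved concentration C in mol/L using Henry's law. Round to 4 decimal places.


C = P / H
C = 1 / 3323
C = 0.0003 mol/L


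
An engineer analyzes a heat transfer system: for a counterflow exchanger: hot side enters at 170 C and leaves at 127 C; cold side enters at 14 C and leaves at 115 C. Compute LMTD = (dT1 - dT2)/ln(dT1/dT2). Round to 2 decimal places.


dT1 = Th_in - Tc_out = 170 - 115 = 55
dT2 = Th_out - Tc_in = 127 - 14 = 113
LMTD = (dT1 - dT2) / ln(dT1/dT2)
LMTD = (55 - 113) / ln(55/113)
LMTD = 80.55 K


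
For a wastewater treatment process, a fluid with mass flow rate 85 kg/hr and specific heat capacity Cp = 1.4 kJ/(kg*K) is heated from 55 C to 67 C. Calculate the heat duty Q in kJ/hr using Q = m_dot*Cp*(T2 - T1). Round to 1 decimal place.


Q = m_dot * Cp * (T2 - T1)
Q = 85 * 1.4 * (67 - 55)
Q = 85 * 1.4 * 12
Q = 1428.0 kJ/hr


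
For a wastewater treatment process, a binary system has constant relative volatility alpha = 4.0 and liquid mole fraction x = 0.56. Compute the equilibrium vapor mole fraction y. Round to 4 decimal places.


y = alpha*x / (1 + (alpha-1)*x)
y = 4.0*0.56 / (1 + (4.0-1)*0.56)
y = 2.24 / (1 + 1.68)
y = 2.24 / 2.68
y = 0.8358


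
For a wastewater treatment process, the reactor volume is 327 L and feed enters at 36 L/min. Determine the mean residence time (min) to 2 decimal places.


tau = V / v0
tau = 327 / 36
tau = 9.08 min


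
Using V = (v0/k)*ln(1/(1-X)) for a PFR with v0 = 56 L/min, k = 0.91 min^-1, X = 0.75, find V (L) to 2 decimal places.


V = (v0/k) * ln(1/(1-X))
V = (56/0.91) * ln(1/(1-0.75))
V = 61.538462 * ln(4.0)
V = 61.538462 * 1.386294
V = 85.31 L


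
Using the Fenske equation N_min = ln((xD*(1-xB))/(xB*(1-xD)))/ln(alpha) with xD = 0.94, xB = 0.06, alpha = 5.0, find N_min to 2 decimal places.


N_min = ln((xD*(1-xB))/(xB*(1-xD))) / ln(alpha)
Numerator inside ln: 0.8836 / 0.0036 = 245.444444
ln(245.444444) = 5.503071
ln(alpha) = ln(5.0) = 1.609438
N_min = 5.503071 / 1.609438 = 3.42


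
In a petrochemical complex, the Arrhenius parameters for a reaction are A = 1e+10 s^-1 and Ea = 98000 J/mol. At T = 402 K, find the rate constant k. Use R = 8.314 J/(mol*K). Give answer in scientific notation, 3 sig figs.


k = A * exp(-Ea/(R*T))
k = 1e+10 * exp(-98000 / (8.314 * 402))
k = 1e+10 * exp(-29.321758)
k = 1.84e-03


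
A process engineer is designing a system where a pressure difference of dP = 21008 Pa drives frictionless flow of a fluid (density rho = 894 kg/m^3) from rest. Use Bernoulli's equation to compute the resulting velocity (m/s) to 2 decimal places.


v = sqrt(2*dP/rho)
v = sqrt(2*21008/894)
v = sqrt(46.997763)
v = 6.86 m/s


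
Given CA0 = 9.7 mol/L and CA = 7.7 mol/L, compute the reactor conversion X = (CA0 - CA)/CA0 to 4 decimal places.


X = (CA0 - CA) / CA0
X = (9.7 - 7.7) / 9.7
X = 2.0 / 9.7
X = 0.2062


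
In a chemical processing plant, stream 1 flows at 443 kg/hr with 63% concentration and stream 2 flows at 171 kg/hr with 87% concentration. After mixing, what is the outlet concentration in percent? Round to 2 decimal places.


Mass balance on solute: F1*x1 + F2*x2 = F3*x3
F3 = F1 + F2 = 443 + 171 = 614 kg/hr
x3 = (F1*x1 + F2*x2)/F3
x3 = (443*0.63 + 171*0.87) / 614
x3 = 69.68%


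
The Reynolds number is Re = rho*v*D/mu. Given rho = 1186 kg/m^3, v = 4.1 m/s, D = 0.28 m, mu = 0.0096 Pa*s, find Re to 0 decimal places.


Re = rho * v * D / mu
Re = 1186 * 4.1 * 0.28 / 0.0096
Re = 1361.528 / 0.0096
Re = 141826


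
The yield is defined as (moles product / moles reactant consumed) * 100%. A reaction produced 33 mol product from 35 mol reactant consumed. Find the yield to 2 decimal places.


Yield = (moles product / moles consumed) * 100%
Yield = (33 / 35) * 100
Yield = 0.9429 * 100
Yield = 94.29%


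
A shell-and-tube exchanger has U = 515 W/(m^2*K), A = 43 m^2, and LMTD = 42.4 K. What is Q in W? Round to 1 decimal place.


Q = U * A * LMTD
Q = 515 * 43 * 42.4
Q = 938948.0 W


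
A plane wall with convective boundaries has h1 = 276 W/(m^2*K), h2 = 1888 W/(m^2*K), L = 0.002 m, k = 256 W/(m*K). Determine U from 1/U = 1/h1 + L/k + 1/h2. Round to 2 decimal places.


1/U = 1/h1 + L/k + 1/h2
1/U = 1/276 + 0.002/256 + 1/1888
1/U = 0.0036231884 + 7.8125e-06 + 0.000529661
1/U = 0.0041606619
U = 240.35 W/(m^2*K)


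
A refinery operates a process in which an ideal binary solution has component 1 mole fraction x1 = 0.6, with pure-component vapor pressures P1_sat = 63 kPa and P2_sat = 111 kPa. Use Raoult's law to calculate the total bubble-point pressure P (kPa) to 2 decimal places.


P = x1*P1_sat + x2*P2_sat
x2 = 1 - x1 = 1 - 0.6 = 0.4
P = 0.6*63 + 0.4*111
P = 37.8 + 44.4
P = 82.20 kPa


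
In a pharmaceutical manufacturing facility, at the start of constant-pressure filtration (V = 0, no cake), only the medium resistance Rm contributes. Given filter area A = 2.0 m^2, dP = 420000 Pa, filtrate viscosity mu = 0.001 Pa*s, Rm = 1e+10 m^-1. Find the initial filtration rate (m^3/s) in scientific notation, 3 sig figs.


rate = A * dP / (mu * Rm)
rate = 2.0 * 420000 / (0.001 * 1e+10)
rate = 840000.0 / 1.000e+07
rate = 8.40e-02 m^3/s


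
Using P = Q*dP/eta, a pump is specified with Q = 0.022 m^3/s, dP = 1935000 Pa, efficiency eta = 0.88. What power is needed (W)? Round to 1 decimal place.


P = Q * dP / eta
P = 0.022 * 1935000 / 0.88
P = 42570.0 / 0.88
P = 48375.0 W


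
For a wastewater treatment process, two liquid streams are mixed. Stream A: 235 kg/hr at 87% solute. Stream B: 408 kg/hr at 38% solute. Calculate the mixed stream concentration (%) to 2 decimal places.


Mass balance on solute: F1*x1 + F2*x2 = F3*x3
F3 = F1 + F2 = 235 + 408 = 643 kg/hr
x3 = (F1*x1 + F2*x2)/F3
x3 = (235*0.87 + 408*0.38) / 643
x3 = 55.91%


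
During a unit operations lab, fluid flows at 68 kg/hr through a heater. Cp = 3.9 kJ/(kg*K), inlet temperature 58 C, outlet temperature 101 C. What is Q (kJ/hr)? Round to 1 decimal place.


Q = m_dot * Cp * (T2 - T1)
Q = 68 * 3.9 * (101 - 58)
Q = 68 * 3.9 * 43
Q = 11403.6 kJ/hr


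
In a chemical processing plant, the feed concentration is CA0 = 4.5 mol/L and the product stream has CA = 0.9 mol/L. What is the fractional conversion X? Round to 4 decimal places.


X = (CA0 - CA) / CA0
X = (4.5 - 0.9) / 4.5
X = 3.6 / 4.5
X = 0.8000


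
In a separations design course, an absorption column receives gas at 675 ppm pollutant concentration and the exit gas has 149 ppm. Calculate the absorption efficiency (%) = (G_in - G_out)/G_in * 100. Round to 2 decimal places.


Efficiency = (G_in - G_out) / G_in * 100%
Efficiency = (675 - 149) / 675 * 100
Efficiency = 526 / 675 * 100
Efficiency = 77.93%


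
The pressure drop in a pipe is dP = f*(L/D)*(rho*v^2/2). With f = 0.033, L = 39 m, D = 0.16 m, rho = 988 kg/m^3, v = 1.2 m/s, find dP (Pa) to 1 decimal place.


dP = f * (L/D) * (rho*v^2/2)
dP = 0.033 * (39/0.16) * (988*1.2^2/2)
L/D = 243.75
rho*v^2/2 = 988*1.44/2 = 711.36
dP = 0.033 * 243.75 * 711.36
dP = 5722.0 Pa


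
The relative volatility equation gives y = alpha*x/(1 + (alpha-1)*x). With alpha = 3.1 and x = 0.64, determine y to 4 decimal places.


y = alpha*x / (1 + (alpha-1)*x)
y = 3.1*0.64 / (1 + (3.1-1)*0.64)
y = 1.984 / (1 + 1.344)
y = 1.984 / 2.344
y = 0.8464


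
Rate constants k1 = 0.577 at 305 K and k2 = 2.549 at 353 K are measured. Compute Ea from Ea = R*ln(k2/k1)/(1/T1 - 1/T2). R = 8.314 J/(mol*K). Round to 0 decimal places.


Ea = R * ln(k2/k1) / (1/T1 - 1/T2)
ln(k2/k1) = ln(2.549/0.577) = 1.4856141
1/T1 - 1/T2 = 1/305 - 1/353 = 0.000445827335
Ea = 8.314 * 1.4856141 / 0.000445827335
Ea = 27704 J/mol


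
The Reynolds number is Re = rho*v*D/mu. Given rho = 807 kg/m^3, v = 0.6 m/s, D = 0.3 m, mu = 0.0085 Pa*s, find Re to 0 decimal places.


Re = rho * v * D / mu
Re = 807 * 0.6 * 0.3 / 0.0085
Re = 145.26 / 0.0085
Re = 17089


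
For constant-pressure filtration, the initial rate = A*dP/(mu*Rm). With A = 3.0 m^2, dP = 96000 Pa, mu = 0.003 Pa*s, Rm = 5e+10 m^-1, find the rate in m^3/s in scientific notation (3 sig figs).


rate = A * dP / (mu * Rm)
rate = 3.0 * 96000 / (0.003 * 5e+10)
rate = 288000.0 / 1.500e+08
rate = 1.92e-03 m^3/s


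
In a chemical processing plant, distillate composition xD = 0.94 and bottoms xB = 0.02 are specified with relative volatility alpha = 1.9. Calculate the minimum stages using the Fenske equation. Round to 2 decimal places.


N_min = ln((xD*(1-xB))/(xB*(1-xD))) / ln(alpha)
Numerator inside ln: 0.9212 / 0.0012 = 767.666667
ln(767.666667) = 6.643356
ln(alpha) = ln(1.9) = 0.641854
N_min = 6.643356 / 0.641854 = 10.35


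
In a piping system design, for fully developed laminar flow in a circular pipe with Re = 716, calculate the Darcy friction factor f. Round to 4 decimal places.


f = 64 / Re
f = 64 / 716
f = 0.0894


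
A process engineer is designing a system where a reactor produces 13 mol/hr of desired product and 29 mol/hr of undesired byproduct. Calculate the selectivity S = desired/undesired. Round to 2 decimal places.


S = desired product rate / undesired product rate
S = 13 / 29
S = 0.45


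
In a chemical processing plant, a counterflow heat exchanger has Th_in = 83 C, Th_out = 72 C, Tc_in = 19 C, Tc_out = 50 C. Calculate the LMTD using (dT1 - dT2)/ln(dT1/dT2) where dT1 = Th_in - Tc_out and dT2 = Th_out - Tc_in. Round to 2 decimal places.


dT1 = Th_in - Tc_out = 83 - 50 = 33
dT2 = Th_out - Tc_in = 72 - 19 = 53
LMTD = (dT1 - dT2) / ln(dT1/dT2)
LMTD = (33 - 53) / ln(33/53)
LMTD = 42.21 K


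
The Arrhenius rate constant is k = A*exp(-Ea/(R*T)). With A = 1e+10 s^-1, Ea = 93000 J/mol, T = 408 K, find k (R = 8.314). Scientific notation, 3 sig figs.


k = A * exp(-Ea/(R*T))
k = 1e+10 * exp(-93000 / (8.314 * 408))
k = 1e+10 * exp(-27.416548)
k = 1.24e-02


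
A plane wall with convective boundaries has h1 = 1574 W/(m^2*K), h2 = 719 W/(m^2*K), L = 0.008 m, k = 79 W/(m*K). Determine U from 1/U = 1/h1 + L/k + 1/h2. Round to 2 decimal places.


1/U = 1/h1 + L/k + 1/h2
1/U = 1/1574 + 0.008/79 + 1/719
1/U = 0.000635324 + 0.0001012658 + 0.0013908206
1/U = 0.0021274104
U = 470.06 W/(m^2*K)


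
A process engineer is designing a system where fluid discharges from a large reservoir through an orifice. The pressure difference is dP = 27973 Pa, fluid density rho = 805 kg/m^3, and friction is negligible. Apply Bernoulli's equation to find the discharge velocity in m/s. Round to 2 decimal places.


v = sqrt(2*dP/rho)
v = sqrt(2*27973/805)
v = sqrt(69.498137)
v = 8.34 m/s


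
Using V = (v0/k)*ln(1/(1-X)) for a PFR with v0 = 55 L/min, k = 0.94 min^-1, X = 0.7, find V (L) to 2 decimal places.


V = (v0/k) * ln(1/(1-X))
V = (55/0.94) * ln(1/(1-0.7))
V = 58.510638 * ln(3.333333)
V = 58.510638 * 1.203973
V = 70.45 L


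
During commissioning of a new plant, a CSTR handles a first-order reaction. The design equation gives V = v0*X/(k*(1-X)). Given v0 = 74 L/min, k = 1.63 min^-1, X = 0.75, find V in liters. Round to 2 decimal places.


V = v0 * X / (k * (1 - X))
V = 74 * 0.75 / (1.63 * (1 - 0.75))
V = 55.5 / (1.63 * 0.25)
V = 55.5 / 0.4075
V = 136.20 L


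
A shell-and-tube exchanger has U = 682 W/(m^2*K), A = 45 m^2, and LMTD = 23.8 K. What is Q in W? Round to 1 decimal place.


Q = U * A * LMTD
Q = 682 * 45 * 23.8
Q = 730422.0 W


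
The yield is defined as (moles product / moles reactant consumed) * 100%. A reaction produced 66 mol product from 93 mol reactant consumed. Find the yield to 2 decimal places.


Yield = (moles product / moles consumed) * 100%
Yield = (66 / 93) * 100
Yield = 0.7097 * 100
Yield = 70.97%


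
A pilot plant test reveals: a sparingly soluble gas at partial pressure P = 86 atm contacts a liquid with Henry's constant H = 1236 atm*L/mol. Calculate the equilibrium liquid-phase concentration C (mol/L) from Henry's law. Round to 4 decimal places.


C = P / H
C = 86 / 1236
C = 0.0696 mol/L


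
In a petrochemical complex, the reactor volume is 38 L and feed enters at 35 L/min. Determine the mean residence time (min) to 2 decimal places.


tau = V / v0
tau = 38 / 35
tau = 1.09 min


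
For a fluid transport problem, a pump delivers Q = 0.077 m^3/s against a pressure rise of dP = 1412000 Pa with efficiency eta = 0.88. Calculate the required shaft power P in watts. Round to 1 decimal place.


P = Q * dP / eta
P = 0.077 * 1412000 / 0.88
P = 108724.0 / 0.88
P = 123550.0 W


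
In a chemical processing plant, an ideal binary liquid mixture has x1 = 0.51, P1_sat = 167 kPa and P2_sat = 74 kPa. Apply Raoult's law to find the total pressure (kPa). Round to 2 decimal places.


P = x1*P1_sat + x2*P2_sat
x2 = 1 - x1 = 1 - 0.51 = 0.49
P = 0.51*167 + 0.49*74
P = 85.17 + 36.26
P = 121.43 kPa


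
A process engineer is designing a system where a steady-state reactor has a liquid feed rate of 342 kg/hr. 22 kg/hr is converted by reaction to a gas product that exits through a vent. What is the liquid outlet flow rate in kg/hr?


Steady-state mass balance on the main outlet: F_out = F_in - F_removed
F_out = 342 - 22
F_out = 320 kg/hr


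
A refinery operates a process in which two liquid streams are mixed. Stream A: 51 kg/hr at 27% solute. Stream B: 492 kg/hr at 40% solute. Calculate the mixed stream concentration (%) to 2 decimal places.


Mass balance on solute: F1*x1 + F2*x2 = F3*x3
F3 = F1 + F2 = 51 + 492 = 543 kg/hr
x3 = (F1*x1 + F2*x2)/F3
x3 = (51*0.27 + 492*0.4) / 543
x3 = 38.78%


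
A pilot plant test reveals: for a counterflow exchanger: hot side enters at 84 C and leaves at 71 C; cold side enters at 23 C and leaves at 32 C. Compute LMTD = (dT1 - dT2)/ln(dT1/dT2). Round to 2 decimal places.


dT1 = Th_in - Tc_out = 84 - 32 = 52
dT2 = Th_out - Tc_in = 71 - 23 = 48
LMTD = (dT1 - dT2) / ln(dT1/dT2)
LMTD = (52 - 48) / ln(52/48)
LMTD = 49.97 K


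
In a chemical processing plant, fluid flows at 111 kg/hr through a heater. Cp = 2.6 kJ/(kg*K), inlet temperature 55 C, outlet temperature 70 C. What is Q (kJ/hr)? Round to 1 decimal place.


Q = m_dot * Cp * (T2 - T1)
Q = 111 * 2.6 * (70 - 55)
Q = 111 * 2.6 * 15
Q = 4329.0 kJ/hr


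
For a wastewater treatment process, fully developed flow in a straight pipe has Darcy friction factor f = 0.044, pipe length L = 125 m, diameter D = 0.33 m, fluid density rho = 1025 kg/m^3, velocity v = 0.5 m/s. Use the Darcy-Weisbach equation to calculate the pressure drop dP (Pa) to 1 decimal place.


dP = f * (L/D) * (rho*v^2/2)
dP = 0.044 * (125/0.33) * (1025*0.5^2/2)
L/D = 378.78787879
rho*v^2/2 = 1025*0.25/2 = 128.125
dP = 0.044 * 378.78787879 * 128.125
dP = 2135.4 Pa


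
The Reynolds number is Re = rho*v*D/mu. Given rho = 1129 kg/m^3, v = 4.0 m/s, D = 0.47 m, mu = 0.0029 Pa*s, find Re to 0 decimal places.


Re = rho * v * D / mu
Re = 1129 * 4.0 * 0.47 / 0.0029
Re = 2122.52 / 0.0029
Re = 731903


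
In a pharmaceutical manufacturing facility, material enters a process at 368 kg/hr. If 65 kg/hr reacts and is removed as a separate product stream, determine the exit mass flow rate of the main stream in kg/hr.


Steady-state mass balance on the main outlet: F_out = F_in - F_removed
F_out = 368 - 65
F_out = 303 kg/hr


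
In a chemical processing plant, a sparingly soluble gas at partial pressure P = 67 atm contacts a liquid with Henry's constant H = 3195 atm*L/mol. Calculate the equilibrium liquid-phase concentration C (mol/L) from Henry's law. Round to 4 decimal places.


C = P / H
C = 67 / 3195
C = 0.0210 mol/L


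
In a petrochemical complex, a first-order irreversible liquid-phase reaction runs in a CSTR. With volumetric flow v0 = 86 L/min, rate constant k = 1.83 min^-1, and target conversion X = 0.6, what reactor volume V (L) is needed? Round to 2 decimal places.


V = v0 * X / (k * (1 - X))
V = 86 * 0.6 / (1.83 * (1 - 0.6))
V = 51.6 / (1.83 * 0.4)
V = 51.6 / 0.732
V = 70.49 L


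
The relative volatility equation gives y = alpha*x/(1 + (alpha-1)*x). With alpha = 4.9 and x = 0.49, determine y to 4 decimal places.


y = alpha*x / (1 + (alpha-1)*x)
y = 4.9*0.49 / (1 + (4.9-1)*0.49)
y = 2.401 / (1 + 1.911)
y = 2.401 / 2.911
y = 0.8248


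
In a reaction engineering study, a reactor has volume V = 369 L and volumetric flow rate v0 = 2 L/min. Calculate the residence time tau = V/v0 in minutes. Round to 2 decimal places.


tau = V / v0
tau = 369 / 2
tau = 184.50 min


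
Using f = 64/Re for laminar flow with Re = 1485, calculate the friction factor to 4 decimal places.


f = 64 / Re
f = 64 / 1485
f = 0.0431


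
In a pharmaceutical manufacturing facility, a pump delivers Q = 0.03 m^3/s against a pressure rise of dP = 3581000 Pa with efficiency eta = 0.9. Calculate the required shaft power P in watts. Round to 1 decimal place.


P = Q * dP / eta
P = 0.03 * 3581000 / 0.9
P = 107430.0 / 0.9
P = 119366.7 W


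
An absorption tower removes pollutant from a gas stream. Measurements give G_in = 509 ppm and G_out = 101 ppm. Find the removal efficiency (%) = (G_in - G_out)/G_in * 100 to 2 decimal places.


Efficiency = (G_in - G_out) / G_in * 100%
Efficiency = (509 - 101) / 509 * 100
Efficiency = 408 / 509 * 100
Efficiency = 80.16%


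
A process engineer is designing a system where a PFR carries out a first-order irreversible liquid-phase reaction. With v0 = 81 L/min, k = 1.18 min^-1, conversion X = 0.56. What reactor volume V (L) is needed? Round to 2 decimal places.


V = (v0/k) * ln(1/(1-X))
V = (81/1.18) * ln(1/(1-0.56))
V = 68.644068 * ln(2.272727)
V = 68.644068 * 0.82098
V = 56.36 L


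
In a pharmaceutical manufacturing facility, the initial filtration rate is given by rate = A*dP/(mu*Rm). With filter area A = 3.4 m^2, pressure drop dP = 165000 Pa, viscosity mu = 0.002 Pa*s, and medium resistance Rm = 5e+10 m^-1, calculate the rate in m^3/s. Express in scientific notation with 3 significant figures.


rate = A * dP / (mu * Rm)
rate = 3.4 * 165000 / (0.002 * 5e+10)
rate = 561000.0 / 1.000e+08
rate = 5.61e-03 m^3/s


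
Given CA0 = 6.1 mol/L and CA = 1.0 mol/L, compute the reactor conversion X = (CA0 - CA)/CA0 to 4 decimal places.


X = (CA0 - CA) / CA0
X = (6.1 - 1.0) / 6.1
X = 5.1 / 6.1
X = 0.8361


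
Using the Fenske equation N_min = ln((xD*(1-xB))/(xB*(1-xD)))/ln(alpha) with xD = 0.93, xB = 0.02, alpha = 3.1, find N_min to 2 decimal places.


N_min = ln((xD*(1-xB))/(xB*(1-xD))) / ln(alpha)
Numerator inside ln: 0.9114 / 0.0014 = 651.0
ln(651.0) = 6.47851
ln(alpha) = ln(3.1) = 1.131402
N_min = 6.47851 / 1.131402 = 5.73


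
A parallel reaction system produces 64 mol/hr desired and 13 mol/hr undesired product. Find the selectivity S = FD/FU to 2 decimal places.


S = desired product rate / undesired product rate
S = 64 / 13
S = 4.92


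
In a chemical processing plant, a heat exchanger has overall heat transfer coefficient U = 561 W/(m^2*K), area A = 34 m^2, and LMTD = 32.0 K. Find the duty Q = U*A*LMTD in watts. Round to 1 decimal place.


Q = U * A * LMTD
Q = 561 * 34 * 32.0
Q = 610368.0 W


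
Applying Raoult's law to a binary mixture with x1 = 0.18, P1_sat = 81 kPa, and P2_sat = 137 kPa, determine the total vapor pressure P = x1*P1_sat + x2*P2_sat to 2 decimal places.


P = x1*P1_sat + x2*P2_sat
x2 = 1 - x1 = 1 - 0.18 = 0.82
P = 0.18*81 + 0.82*137
P = 14.58 + 112.34
P = 126.92 kPa


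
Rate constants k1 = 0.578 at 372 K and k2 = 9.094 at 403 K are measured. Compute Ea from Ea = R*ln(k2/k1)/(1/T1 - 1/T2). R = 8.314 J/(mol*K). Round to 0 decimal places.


Ea = R * ln(k2/k1) / (1/T1 - 1/T2)
ln(k2/k1) = ln(9.094/0.578) = 2.7557963
1/T1 - 1/T2 = 1/372 - 1/403 = 0.000206782465
Ea = 8.314 * 2.7557963 / 0.000206782465
Ea = 110801 J/mol


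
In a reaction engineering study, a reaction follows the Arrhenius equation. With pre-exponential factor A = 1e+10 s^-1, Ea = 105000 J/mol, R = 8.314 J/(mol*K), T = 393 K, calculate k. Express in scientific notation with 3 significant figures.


k = A * exp(-Ea/(R*T))
k = 1e+10 * exp(-105000 / (8.314 * 393))
k = 1e+10 * exp(-32.135623)
k = 1.11e-04


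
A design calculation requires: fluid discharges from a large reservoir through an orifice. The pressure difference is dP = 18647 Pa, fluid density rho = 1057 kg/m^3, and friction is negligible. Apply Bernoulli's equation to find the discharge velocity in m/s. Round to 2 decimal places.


v = sqrt(2*dP/rho)
v = sqrt(2*18647/1057)
v = sqrt(35.282876)
v = 5.94 m/s


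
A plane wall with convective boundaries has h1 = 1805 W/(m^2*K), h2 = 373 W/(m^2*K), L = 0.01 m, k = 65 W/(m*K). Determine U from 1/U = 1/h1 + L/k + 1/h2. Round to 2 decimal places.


1/U = 1/h1 + L/k + 1/h2
1/U = 1/1805 + 0.01/65 + 1/373
1/U = 0.0005540166 + 0.0001538462 + 0.0026809651
1/U = 0.0033888279
U = 295.09 W/(m^2*K)


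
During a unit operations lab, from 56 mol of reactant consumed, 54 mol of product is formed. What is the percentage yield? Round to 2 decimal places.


Yield = (moles product / moles consumed) * 100%
Yield = (54 / 56) * 100
Yield = 0.9643 * 100
Yield = 96.43%


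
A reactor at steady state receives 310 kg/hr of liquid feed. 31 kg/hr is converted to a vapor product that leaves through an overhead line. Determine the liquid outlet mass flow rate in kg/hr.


Steady-state mass balance on the main outlet: F_out = F_in - F_removed
F_out = 310 - 31
F_out = 279 kg/hr


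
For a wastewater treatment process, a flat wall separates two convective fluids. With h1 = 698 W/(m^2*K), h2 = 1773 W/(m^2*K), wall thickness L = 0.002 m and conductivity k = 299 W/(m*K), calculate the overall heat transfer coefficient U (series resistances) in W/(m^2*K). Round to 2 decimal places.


1/U = 1/h1 + L/k + 1/h2
1/U = 1/698 + 0.002/299 + 1/1773
1/U = 0.0014326648 + 6.689e-06 + 0.0005640158
1/U = 0.0020033696
U = 499.16 W/(m^2*K)


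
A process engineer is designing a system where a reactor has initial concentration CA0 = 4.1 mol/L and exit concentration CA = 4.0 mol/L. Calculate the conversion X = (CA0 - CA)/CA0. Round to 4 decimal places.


X = (CA0 - CA) / CA0
X = (4.1 - 4.0) / 4.1
X = 0.1 / 4.1
X = 0.0244


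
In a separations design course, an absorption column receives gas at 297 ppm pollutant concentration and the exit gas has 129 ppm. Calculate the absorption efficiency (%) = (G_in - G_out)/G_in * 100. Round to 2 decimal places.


Efficiency = (G_in - G_out) / G_in * 100%
Efficiency = (297 - 129) / 297 * 100
Efficiency = 168 / 297 * 100
Efficiency = 56.57%


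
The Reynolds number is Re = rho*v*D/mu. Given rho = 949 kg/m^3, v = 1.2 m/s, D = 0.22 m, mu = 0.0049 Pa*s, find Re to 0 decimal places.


Re = rho * v * D / mu
Re = 949 * 1.2 * 0.22 / 0.0049
Re = 250.536 / 0.0049
Re = 51130


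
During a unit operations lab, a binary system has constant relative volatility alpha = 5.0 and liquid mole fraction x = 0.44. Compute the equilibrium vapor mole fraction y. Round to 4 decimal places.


y = alpha*x / (1 + (alpha-1)*x)
y = 5.0*0.44 / (1 + (5.0-1)*0.44)
y = 2.2 / (1 + 1.76)
y = 2.2 / 2.76
y = 0.7971


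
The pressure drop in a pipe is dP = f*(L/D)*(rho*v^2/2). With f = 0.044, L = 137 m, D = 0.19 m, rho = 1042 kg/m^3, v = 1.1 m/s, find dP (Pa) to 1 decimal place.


dP = f * (L/D) * (rho*v^2/2)
dP = 0.044 * (137/0.19) * (1042*1.1^2/2)
L/D = 721.05263158
rho*v^2/2 = 1042*1.21/2 = 630.41
dP = 0.044 * 721.05263158 * 630.41
dP = 20000.6 Pa


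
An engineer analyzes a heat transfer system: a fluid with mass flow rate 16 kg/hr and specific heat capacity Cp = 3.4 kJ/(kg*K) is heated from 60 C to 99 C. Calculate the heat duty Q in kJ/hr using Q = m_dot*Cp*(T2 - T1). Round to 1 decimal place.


Q = m_dot * Cp * (T2 - T1)
Q = 16 * 3.4 * (99 - 60)
Q = 16 * 3.4 * 39
Q = 2121.6 kJ/hr


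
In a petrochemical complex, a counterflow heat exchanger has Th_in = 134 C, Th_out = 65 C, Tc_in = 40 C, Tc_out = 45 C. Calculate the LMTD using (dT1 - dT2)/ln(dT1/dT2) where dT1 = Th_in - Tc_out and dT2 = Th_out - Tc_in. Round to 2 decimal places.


dT1 = Th_in - Tc_out = 134 - 45 = 89
dT2 = Th_out - Tc_in = 65 - 40 = 25
LMTD = (dT1 - dT2) / ln(dT1/dT2)
LMTD = (89 - 25) / ln(89/25)
LMTD = 50.40 K


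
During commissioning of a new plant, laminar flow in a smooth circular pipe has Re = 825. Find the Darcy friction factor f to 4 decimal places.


f = 64 / Re
f = 64 / 825
f = 0.0776


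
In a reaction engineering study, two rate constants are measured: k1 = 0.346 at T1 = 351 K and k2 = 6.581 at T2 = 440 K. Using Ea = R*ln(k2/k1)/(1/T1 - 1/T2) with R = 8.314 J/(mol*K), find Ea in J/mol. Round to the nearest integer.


Ea = R * ln(k2/k1) / (1/T1 - 1/T2)
ln(k2/k1) = ln(6.581/0.346) = 2.9455032
1/T1 - 1/T2 = 1/351 - 1/440 = 0.000576275576
Ea = 8.314 * 2.9455032 / 0.000576275576
Ea = 42495 J/mol


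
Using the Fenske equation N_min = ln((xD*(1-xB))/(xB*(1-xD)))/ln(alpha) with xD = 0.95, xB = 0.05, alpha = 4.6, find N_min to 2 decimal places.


N_min = ln((xD*(1-xB))/(xB*(1-xD))) / ln(alpha)
Numerator inside ln: 0.9025 / 0.0025 = 361.0
ln(361.0) = 5.888878
ln(alpha) = ln(4.6) = 1.526056
N_min = 5.888878 / 1.526056 = 3.86


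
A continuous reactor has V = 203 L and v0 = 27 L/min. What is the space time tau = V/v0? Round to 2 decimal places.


tau = V / v0
tau = 203 / 27
tau = 7.52 min


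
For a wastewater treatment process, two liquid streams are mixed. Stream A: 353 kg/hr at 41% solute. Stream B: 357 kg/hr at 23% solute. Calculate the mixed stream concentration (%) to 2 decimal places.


Mass balance on solute: F1*x1 + F2*x2 = F3*x3
F3 = F1 + F2 = 353 + 357 = 710 kg/hr
x3 = (F1*x1 + F2*x2)/F3
x3 = (353*0.41 + 357*0.23) / 710
x3 = 31.95%


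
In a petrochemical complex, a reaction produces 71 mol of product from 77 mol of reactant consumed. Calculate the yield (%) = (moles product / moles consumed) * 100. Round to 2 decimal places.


Yield = (moles product / moles consumed) * 100%
Yield = (71 / 77) * 100
Yield = 0.9221 * 100
Yield = 92.21%


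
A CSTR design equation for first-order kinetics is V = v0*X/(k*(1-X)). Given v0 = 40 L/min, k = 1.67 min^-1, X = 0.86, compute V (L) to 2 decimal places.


V = v0 * X / (k * (1 - X))
V = 40 * 0.86 / (1.67 * (1 - 0.86))
V = 34.4 / (1.67 * 0.14)
V = 34.4 / 0.2338
V = 147.13 L


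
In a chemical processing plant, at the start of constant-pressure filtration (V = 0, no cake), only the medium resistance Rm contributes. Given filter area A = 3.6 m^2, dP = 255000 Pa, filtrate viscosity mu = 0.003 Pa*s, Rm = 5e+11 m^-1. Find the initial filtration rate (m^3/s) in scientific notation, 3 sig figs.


rate = A * dP / (mu * Rm)
rate = 3.6 * 255000 / (0.003 * 5e+11)
rate = 918000.0 / 1.500e+09
rate = 6.12e-04 m^3/s


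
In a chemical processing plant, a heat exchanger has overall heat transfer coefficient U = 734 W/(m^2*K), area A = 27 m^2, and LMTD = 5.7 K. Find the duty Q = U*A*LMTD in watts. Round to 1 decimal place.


Q = U * A * LMTD
Q = 734 * 27 * 5.7
Q = 112962.6 W


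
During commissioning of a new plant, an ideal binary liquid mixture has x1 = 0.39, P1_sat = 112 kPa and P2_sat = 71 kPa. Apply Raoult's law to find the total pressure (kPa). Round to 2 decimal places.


P = x1*P1_sat + x2*P2_sat
x2 = 1 - x1 = 1 - 0.39 = 0.61
P = 0.39*112 + 0.61*71
P = 43.68 + 43.31
P = 86.99 kPa


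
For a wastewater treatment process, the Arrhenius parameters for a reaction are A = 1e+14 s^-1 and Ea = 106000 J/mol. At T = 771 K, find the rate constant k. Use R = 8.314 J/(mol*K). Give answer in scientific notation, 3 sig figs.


k = A * exp(-Ea/(R*T))
k = 1e+14 * exp(-106000 / (8.314 * 771))
k = 1e+14 * exp(-16.536419)
k = 6.58e+06


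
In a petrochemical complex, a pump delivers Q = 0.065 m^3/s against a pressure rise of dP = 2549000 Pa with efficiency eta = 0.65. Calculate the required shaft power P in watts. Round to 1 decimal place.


P = Q * dP / eta
P = 0.065 * 2549000 / 0.65
P = 165685.0 / 0.65
P = 254900.0 W


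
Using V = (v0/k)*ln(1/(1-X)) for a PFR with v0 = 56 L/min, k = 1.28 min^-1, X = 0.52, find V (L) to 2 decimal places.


V = (v0/k) * ln(1/(1-X))
V = (56/1.28) * ln(1/(1-0.52))
V = 43.75 * ln(2.083333)
V = 43.75 * 0.733969
V = 32.11 L


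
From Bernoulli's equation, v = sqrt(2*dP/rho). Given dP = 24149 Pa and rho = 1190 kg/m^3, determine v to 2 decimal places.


v = sqrt(2*dP/rho)
v = sqrt(2*24149/1190)
v = sqrt(40.586555)
v = 6.37 m/s


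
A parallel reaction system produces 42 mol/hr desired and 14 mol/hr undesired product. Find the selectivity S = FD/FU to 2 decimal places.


S = desired product rate / undesired product rate
S = 42 / 14
S = 3.00


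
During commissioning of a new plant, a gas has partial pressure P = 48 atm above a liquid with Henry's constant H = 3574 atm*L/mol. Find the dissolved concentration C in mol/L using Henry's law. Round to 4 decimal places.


C = P / H
C = 48 / 3574
C = 0.0134 mol/L


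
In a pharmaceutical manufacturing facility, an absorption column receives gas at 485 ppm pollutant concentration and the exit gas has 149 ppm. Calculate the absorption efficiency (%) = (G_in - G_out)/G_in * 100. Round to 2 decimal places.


Efficiency = (G_in - G_out) / G_in * 100%
Efficiency = (485 - 149) / 485 * 100
Efficiency = 336 / 485 * 100
Efficiency = 69.28%


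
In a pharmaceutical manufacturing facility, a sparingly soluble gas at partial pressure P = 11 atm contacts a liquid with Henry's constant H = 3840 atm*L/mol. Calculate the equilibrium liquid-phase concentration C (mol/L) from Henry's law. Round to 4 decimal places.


C = P / H
C = 11 / 3840
C = 0.0029 mol/L


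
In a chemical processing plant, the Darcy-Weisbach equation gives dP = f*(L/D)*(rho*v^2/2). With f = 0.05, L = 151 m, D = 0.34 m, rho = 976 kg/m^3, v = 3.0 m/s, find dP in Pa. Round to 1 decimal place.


dP = f * (L/D) * (rho*v^2/2)
dP = 0.05 * (151/0.34) * (976*3.0^2/2)
L/D = 444.11764706
rho*v^2/2 = 976*9.0/2 = 4392.0
dP = 0.05 * 444.11764706 * 4392.0
dP = 97528.2 Pa


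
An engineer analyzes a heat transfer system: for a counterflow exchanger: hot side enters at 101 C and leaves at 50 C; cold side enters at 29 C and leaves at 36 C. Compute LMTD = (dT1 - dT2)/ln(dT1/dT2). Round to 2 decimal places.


dT1 = Th_in - Tc_out = 101 - 36 = 65
dT2 = Th_out - Tc_in = 50 - 29 = 21
LMTD = (dT1 - dT2) / ln(dT1/dT2)
LMTD = (65 - 21) / ln(65/21)
LMTD = 38.94 K


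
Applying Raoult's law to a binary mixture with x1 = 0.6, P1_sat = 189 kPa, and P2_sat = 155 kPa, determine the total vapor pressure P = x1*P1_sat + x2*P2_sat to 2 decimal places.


P = x1*P1_sat + x2*P2_sat
x2 = 1 - x1 = 1 - 0.6 = 0.4
P = 0.6*189 + 0.4*155
P = 113.4 + 62.0
P = 175.40 kPa


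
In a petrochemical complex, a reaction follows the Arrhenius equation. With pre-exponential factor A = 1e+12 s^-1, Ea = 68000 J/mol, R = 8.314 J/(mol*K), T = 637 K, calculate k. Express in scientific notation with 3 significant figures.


k = A * exp(-Ea/(R*T))
k = 1e+12 * exp(-68000 / (8.314 * 637))
k = 1e+12 * exp(-12.839836)
k = 2.65e+06


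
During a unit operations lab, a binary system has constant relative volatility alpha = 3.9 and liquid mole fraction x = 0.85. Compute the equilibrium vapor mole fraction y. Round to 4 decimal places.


y = alpha*x / (1 + (alpha-1)*x)
y = 3.9*0.85 / (1 + (3.9-1)*0.85)
y = 3.315 / (1 + 2.465)
y = 3.315 / 3.465
y = 0.9567


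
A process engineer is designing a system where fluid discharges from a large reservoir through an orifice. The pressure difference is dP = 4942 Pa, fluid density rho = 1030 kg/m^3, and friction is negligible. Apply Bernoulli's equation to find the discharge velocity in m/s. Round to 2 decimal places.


v = sqrt(2*dP/rho)
v = sqrt(2*4942/1030)
v = sqrt(9.596117)
v = 3.10 m/s


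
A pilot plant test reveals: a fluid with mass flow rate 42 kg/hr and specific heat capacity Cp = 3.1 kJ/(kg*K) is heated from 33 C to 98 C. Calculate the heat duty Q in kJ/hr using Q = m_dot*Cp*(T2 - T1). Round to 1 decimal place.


Q = m_dot * Cp * (T2 - T1)
Q = 42 * 3.1 * (98 - 33)
Q = 42 * 3.1 * 65
Q = 8463.0 kJ/hr


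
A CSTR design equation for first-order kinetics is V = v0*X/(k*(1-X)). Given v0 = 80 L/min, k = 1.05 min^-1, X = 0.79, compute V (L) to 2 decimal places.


V = v0 * X / (k * (1 - X))
V = 80 * 0.79 / (1.05 * (1 - 0.79))
V = 63.2 / (1.05 * 0.21)
V = 63.2 / 0.2205
V = 286.62 L


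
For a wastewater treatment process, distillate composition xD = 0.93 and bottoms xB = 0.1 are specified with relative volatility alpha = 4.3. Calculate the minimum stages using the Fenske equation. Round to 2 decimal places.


N_min = ln((xD*(1-xB))/(xB*(1-xD))) / ln(alpha)
Numerator inside ln: 0.837 / 0.007 = 119.571429
ln(119.571429) = 4.783914
ln(alpha) = ln(4.3) = 1.458615
N_min = 4.783914 / 1.458615 = 3.28


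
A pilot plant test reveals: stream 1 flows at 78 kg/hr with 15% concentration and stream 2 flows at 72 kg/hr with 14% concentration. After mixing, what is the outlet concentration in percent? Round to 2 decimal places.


Mass balance on solute: F1*x1 + F2*x2 = F3*x3
F3 = F1 + F2 = 78 + 72 = 150 kg/hr
x3 = (F1*x1 + F2*x2)/F3
x3 = (78*0.15 + 72*0.14) / 150
x3 = 14.52%


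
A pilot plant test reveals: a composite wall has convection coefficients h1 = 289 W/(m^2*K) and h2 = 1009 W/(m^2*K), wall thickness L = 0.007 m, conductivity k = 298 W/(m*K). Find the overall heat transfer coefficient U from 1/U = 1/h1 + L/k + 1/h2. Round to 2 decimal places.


1/U = 1/h1 + L/k + 1/h2
1/U = 1/289 + 0.007/298 + 1/1009
1/U = 0.0034602076 + 2.34899e-05 + 0.0009910803
1/U = 0.0044747778
U = 223.47 W/(m^2*K)


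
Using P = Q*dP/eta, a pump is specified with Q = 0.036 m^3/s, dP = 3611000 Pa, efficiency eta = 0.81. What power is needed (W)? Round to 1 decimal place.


P = Q * dP / eta
P = 0.036 * 3611000 / 0.81
P = 129996.0 / 0.81
P = 160488.9 W


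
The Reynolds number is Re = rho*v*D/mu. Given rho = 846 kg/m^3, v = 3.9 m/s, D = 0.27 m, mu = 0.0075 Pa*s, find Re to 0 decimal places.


Re = rho * v * D / mu
Re = 846 * 3.9 * 0.27 / 0.0075
Re = 890.838 / 0.0075
Re = 118778


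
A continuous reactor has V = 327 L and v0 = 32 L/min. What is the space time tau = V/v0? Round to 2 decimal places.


tau = V / v0
tau = 327 / 32
tau = 10.22 min


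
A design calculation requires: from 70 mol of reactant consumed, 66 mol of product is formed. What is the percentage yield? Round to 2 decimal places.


Yield = (moles product / moles consumed) * 100%
Yield = (66 / 70) * 100
Yield = 0.9429 * 100
Yield = 94.29%


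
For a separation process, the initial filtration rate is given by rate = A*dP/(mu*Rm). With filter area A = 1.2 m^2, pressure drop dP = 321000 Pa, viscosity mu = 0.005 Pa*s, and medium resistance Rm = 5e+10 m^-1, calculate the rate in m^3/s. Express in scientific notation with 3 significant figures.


rate = A * dP / (mu * Rm)
rate = 1.2 * 321000 / (0.005 * 5e+10)
rate = 385200.0 / 2.500e+08
rate = 1.54e-03 m^3/s


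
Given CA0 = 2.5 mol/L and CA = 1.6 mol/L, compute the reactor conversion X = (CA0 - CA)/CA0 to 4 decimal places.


X = (CA0 - CA) / CA0
X = (2.5 - 1.6) / 2.5
X = 0.9 / 2.5
X = 0.3600


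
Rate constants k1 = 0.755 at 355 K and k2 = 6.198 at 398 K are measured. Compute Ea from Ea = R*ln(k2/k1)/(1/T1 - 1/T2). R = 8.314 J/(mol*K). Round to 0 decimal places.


Ea = R * ln(k2/k1) / (1/T1 - 1/T2)
ln(k2/k1) = ln(6.198/0.755) = 2.1052642
1/T1 - 1/T2 = 1/355 - 1/398 = 0.000304338594
Ea = 8.314 * 2.1052642 / 0.000304338594
Ea = 57512 J/mol


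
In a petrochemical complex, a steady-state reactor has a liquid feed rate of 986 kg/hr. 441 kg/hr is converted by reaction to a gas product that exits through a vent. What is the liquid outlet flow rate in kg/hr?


Steady-state mass balance on the main outlet: F_out = F_in - F_removed
F_out = 986 - 441
F_out = 545 kg/hr


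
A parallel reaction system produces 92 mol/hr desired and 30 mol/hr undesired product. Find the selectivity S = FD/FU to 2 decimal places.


S = desired product rate / undesired product rate
S = 92 / 30
S = 3.07
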